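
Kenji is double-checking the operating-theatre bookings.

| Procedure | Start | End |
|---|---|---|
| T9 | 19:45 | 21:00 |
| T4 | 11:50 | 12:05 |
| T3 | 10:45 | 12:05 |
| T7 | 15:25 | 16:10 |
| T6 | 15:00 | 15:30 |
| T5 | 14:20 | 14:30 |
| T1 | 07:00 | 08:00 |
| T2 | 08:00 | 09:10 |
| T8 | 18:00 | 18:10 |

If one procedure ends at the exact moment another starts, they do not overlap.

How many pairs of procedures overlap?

2

Sorted by start: T1, T2, T3, T4, T5, T6, T7, T8, T9.
T2 starts exactly when T1 ends (back-to-back, no overlap); T1 is clear from here.
T3 starts after T2 ends; T2 is clear from here.
T4 starts before T3 ends → T3 and T4 overlap.
T5 starts after T3 ends; T3 is clear from here.
T5 starts after T4 ends; T4 is clear from here.
T6 starts after T5 ends; T5 is clear from here.
T7 starts before T6 ends → T6 and T7 overlap.
T8 starts after T6 ends; T6 is clear from here.
T8 starts after T7 ends; T7 is clear from here.
T9 starts after T8 ends.
Overlapping pairs: T3 & T4, T6 & T7 — 2 in total.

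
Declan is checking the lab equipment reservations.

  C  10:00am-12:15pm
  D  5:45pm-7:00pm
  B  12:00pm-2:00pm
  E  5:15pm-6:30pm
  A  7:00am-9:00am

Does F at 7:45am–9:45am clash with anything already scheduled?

A: starts 7:00am before F ends 9:45am, and ends 9:00am after F starts 7:45am → overlap.
C: starts 10:00am at or after F ends 9:45am → clear.
B: starts 12:00pm at or after F ends 9:45am → clear.
E: starts 5:15pm at or after F ends 9:45am → clear.
D: starts 5:45pm at or after F ends 9:45am → clear.
F overlaps A.

Yes — it overlaps A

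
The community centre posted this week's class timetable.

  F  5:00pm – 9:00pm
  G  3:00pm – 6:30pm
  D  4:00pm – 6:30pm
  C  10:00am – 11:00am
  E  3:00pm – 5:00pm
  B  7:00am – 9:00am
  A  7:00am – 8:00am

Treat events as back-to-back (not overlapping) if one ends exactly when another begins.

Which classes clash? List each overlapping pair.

Check each pair: they overlap iff neither finishes before the other starts.
Sorted by start: A, B, C, E, G, D, F.
B starts before A ends → A and B overlap.
C starts after A ends — done with A.
C starts after B ends — done with B.
E starts after C ends — done with C.
G starts before E ends → E and G overlap.
D starts before E ends → E and D overlap.
F starts exactly when E ends (back-to-back, no overlap).
D starts before G ends → G and D overlap.
F starts before G ends → G and F overlap.
F starts before D ends → D and F overlap.

A & B, D & E, D & F, D & G, E & G, F & G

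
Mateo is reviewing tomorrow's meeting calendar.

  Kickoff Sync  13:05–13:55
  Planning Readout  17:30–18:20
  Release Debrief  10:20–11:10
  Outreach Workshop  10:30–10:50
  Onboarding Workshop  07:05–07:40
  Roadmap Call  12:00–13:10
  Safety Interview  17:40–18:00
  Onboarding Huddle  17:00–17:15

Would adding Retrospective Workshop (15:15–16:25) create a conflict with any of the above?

Onboarding Workshop: ends 07:40 at or before Retrospective Workshop starts 15:15 → clear.
Release Debrief: ends 11:10 at or before Retrospective Workshop starts 15:15 → clear.
Outreach Workshop: ends 10:50 at or before Retrospective Workshop starts 15:15 → clear.
Roadmap Call: ends 13:10 at or before Retrospective Workshop starts 15:15 → clear.
Kickoff Sync: ends 13:55 at or before Retrospective Workshop starts 15:15 → clear.
Onboarding Huddle: starts 17:00 at or after Retrospective Workshop ends 16:25 → clear.
Planning Readout: starts 17:30 at or after Retrospective Workshop ends 16:25 → clear.
Safety Interview: starts 17:40 at or after Retrospective Workshop ends 16:25 → clear.

No — it doesn't clash with anything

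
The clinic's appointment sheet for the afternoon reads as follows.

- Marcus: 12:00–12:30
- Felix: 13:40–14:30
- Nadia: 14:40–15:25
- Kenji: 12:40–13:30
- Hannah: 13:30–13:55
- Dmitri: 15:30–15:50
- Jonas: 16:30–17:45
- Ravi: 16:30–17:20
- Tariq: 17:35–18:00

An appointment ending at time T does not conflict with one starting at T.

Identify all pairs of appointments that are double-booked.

Sorted by start: Marcus, Kenji, Hannah, Felix, Nadia, Dmitri, Jonas, Ravi, Tariq.
Kenji starts after Marcus ends, so Marcus has no further overlaps.
Hannah starts exactly when Kenji ends (back-to-back, no overlap), so Kenji has no further overlaps.
Felix starts before Hannah ends → Hannah and Felix overlap.
Nadia starts after Hannah ends, so Hannah has no further overlaps.
Nadia starts after Felix ends, so Felix has no further overlaps.
Dmitri starts after Nadia ends, so Nadia has no further overlaps.
Jonas starts after Dmitri ends, so Dmitri has no further overlaps.
Ravi starts before Jonas ends → Jonas and Ravi overlap.
Tariq starts before Jonas ends → Jonas and Tariq overlap.
Tariq starts after Ravi ends.

Felix & Hannah, Jonas & Ravi, Jonas & Tariq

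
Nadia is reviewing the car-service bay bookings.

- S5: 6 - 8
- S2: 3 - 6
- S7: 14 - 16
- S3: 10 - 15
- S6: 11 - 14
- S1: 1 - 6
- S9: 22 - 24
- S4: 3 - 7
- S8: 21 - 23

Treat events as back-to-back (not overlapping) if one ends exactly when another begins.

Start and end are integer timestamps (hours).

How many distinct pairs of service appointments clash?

Sorted by start: S1, S2, S4, S5, S3, S6, S7, S8, S9.
S2 starts before S1 ends → S1 and S2 overlap.
S4 starts before S1 ends → S1 and S4 overlap.
S5 starts exactly when S1 ends (back-to-back, no overlap), so S1 has no further overlaps.
S4 starts before S2 ends → S2 and S4 overlap.
S5 starts exactly when S2 ends (back-to-back, no overlap), so S2 has no further overlaps.
S5 starts before S4 ends → S4 and S5 overlap.
S3 starts after S4 ends, so S4 has no further overlaps.
S3 starts after S5 ends, so S5 has no further overlaps.
S6 starts before S3 ends → S3 and S6 overlap.
S7 starts before S3 ends → S3 and S7 overlap.
S8 starts after S3 ends, so S3 has no further overlaps.
S7 starts exactly when S6 ends (back-to-back, no overlap), so S6 has no further overlaps.
S8 starts after S7 ends, so S7 has no further overlaps.
S9 starts before S8 ends → S8 and S9 overlap.
Overlapping pairs: S1 & S2, S1 & S4, S2 & S4, S3 & S6, S3 & S7, S4 & S5, S8 & S9 — 7 in total.

7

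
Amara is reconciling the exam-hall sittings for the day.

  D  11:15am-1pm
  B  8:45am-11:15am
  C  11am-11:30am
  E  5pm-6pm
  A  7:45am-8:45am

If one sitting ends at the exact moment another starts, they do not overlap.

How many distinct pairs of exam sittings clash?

Check each pair: they overlap iff neither finishes before the other starts.
Sorted by start: A, B, C, D, E.
B starts exactly when A ends (back-to-back, no overlap) — done with A.
C starts before B ends → B and C overlap.
D starts exactly when B ends (back-to-back, no overlap) — done with B.
D starts before C ends → C and D overlap.
E starts after C ends.
E starts after D ends.
Overlapping pairs: B & C, C & D — 2 in total.

2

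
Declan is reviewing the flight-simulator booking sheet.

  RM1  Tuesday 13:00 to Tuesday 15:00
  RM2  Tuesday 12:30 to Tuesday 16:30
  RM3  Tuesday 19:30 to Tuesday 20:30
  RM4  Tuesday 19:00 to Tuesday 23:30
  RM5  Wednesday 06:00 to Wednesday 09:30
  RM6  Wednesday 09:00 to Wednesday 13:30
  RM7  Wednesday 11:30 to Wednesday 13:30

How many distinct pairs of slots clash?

4

Two intervals overlap when each starts before the other ends.
Sorted by start: RM2, RM1, RM4, RM3, RM5, RM6, RM7.
RM1 starts before RM2 ends → RM2 and RM1 overlap.
RM4 starts after RM2 ends; RM2 is clear from here.
RM4 starts after RM1 ends; RM1 is clear from here.
RM3 starts before RM4 ends → RM4 and RM3 overlap.
RM5 starts after RM4 ends; RM4 is clear from here.
RM5 starts after RM3 ends; RM3 is clear from here.
RM6 starts before RM5 ends → RM5 and RM6 overlap.
RM7 starts after RM5 ends.
RM7 starts before RM6 ends → RM6 and RM7 overlap.
Overlapping pairs: RM1 & RM2, RM3 & RM4, RM5 & RM6, RM6 & RM7 — 4 in total.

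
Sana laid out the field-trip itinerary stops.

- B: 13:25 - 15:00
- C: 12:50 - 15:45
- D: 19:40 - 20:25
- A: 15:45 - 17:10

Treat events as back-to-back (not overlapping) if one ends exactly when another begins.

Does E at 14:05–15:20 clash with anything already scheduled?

C: starts 12:50 before E ends 15:20, and ends 15:45 after E starts 14:05 → overlap.
B: starts 13:25 before E ends 15:20, and ends 15:00 after E starts 14:05 → overlap.
A: starts 15:45 at or after E ends 15:20 → clear.
D: starts 19:40 at or after E ends 15:20 → clear.
E overlaps B, C.

Yes — it overlaps B, C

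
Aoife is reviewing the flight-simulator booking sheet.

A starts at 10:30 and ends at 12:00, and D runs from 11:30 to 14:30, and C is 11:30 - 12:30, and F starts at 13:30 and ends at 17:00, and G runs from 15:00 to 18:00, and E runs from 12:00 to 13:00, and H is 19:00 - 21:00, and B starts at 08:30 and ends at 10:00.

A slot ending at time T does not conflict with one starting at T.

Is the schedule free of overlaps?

Two intervals overlap when each starts before the other ends.
Sorted by start: B, A, C, D, E, F, G, H.
A starts after B ends, so B has no further overlaps.
C starts before A ends → A and C overlap.
That's a conflict, so the schedule is not conflict-free.

No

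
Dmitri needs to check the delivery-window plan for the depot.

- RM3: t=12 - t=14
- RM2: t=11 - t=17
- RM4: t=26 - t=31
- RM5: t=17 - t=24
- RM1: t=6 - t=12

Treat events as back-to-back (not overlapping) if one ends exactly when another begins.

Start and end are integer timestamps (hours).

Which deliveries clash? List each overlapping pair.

Sorted by start: RM1, RM2, RM3, RM5, RM4.
RM2 starts before RM1 ends → RM1 and RM2 overlap.
RM3 starts exactly when RM1 ends (back-to-back, no overlap) — done with RM1.
RM3 starts before RM2 ends → RM2 and RM3 overlap.
RM5 starts exactly when RM2 ends (back-to-back, no overlap) — done with RM2.
RM5 starts after RM3 ends — done with RM3.
RM4 starts after RM5 ends.

RM1 & RM2, RM2 & RM3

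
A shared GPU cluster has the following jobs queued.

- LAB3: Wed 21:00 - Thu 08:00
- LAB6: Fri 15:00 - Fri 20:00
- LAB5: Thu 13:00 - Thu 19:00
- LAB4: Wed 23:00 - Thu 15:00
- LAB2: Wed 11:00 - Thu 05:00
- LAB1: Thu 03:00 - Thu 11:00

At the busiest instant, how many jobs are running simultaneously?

4

Sort all start/end points and keep a running count:
Wed 11:00 start LAB2 → 1
Wed 21:00 start LAB3 → 2
Wed 23:00 start LAB4 → 3
Thu 03:00 start LAB1 → 4
Thu 05:00 end LAB2 → 3
Thu 08:00 end LAB3 → 2
Thu 11:00 end LAB1 → 1
Thu 13:00 start LAB5 → 2
Thu 15:00 end LAB4 → 1
Thu 19:00 end LAB5 → 0
Fri 15:00 start LAB6 → 1
Fri 20:00 end LAB6 → 0
Peak is 4, at Thu 03:00 (LAB1, LAB2, LAB3, LAB4).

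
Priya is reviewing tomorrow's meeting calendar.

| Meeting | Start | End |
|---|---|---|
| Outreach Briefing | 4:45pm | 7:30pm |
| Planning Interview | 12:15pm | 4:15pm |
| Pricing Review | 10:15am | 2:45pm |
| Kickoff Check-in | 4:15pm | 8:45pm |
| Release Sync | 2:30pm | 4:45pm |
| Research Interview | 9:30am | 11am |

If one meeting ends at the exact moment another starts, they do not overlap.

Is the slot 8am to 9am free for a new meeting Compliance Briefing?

Research Interview: starts 9:30am at or after Compliance Briefing ends 9am → clear.
Pricing Review: starts 10:15am at or after Compliance Briefing ends 9am → clear.
Planning Interview: starts 12:15pm at or after Compliance Briefing ends 9am → clear.
Release Sync: starts 2:30pm at or after Compliance Briefing ends 9am → clear.
Kickoff Check-in: starts 4:15pm at or after Compliance Briefing ends 9am → clear.
Outreach Briefing: starts 4:45pm at or after Compliance Briefing ends 9am → clear.

Yes — the slot is free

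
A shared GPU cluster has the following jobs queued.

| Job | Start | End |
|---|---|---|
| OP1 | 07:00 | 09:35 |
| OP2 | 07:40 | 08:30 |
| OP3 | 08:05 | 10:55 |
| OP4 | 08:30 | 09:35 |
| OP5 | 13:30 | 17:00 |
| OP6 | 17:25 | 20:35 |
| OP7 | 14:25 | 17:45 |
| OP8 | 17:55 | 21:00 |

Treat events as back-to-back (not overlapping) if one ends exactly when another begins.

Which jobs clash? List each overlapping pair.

OP1 & OP2, OP1 & OP3, OP1 & OP4, OP2 & OP3, OP3 & OP4, OP5 & OP7, OP6 & OP7, OP6 & OP8

Sorted by start: OP1, OP2, OP3, OP4, OP5, OP7, OP6, OP8.
OP2 starts before OP1 ends → OP1 and OP2 overlap.
OP3 starts before OP1 ends → OP1 and OP3 overlap.
OP4 starts before OP1 ends → OP1 and OP4 overlap.
OP5 starts after OP1 ends; OP1 is clear from here.
OP3 starts before OP2 ends → OP2 and OP3 overlap.
OP4 starts exactly when OP2 ends (back-to-back, no overlap); OP2 is clear from here.
OP4 starts before OP3 ends → OP3 and OP4 overlap.
OP5 starts after OP3 ends; OP3 is clear from here.
OP5 starts after OP4 ends; OP4 is clear from here.
OP7 starts before OP5 ends → OP5 and OP7 overlap.
OP6 starts after OP5 ends; OP5 is clear from here.
OP6 starts before OP7 ends → OP7 and OP6 overlap.
OP8 starts after OP7 ends.
OP8 starts before OP6 ends → OP6 and OP8 overlap.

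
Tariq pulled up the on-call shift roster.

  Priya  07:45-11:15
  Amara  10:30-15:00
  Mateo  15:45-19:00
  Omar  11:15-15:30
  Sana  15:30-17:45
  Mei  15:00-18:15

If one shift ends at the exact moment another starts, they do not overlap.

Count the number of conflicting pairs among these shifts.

6

Sorted by start: Priya, Amara, Omar, Mei, Sana, Mateo.
Amara starts before Priya ends → Priya and Amara overlap.
Omar starts exactly when Priya ends (back-to-back, no overlap) — done with Priya.
Omar starts before Amara ends → Amara and Omar overlap.
Mei starts exactly when Amara ends (back-to-back, no overlap) — done with Amara.
Mei starts before Omar ends → Omar and Mei overlap.
Sana starts exactly when Omar ends (back-to-back, no overlap) — done with Omar.
Sana starts before Mei ends → Mei and Sana overlap.
Mateo starts before Mei ends → Mei and Mateo overlap.
Mateo starts before Sana ends → Sana and Mateo overlap.
Overlapping pairs: Amara & Omar, Amara & Priya, Mateo & Mei, Mateo & Sana, Mei & Omar, Mei & Sana — 6 in total.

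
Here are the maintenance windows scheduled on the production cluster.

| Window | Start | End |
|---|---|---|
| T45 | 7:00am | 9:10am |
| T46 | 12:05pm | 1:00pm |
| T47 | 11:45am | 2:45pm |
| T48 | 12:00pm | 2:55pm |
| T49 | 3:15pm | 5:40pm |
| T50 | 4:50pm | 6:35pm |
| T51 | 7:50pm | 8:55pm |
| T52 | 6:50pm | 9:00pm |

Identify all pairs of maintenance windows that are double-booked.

T46 & T47, T46 & T48, T47 & T48, T49 & T50, T51 & T52

Sorted by start: T45, T47, T48, T46, T49, T50, T52, T51.
T47 starts after T45 ends — done with T45.
T48 starts before T47 ends → T47 and T48 overlap.
T46 starts before T47 ends → T47 and T46 overlap.
T49 starts after T47 ends — done with T47.
T46 starts before T48 ends → T48 and T46 overlap.
T49 starts after T48 ends — done with T48.
T49 starts after T46 ends — done with T46.
T50 starts before T49 ends → T49 and T50 overlap.
T52 starts after T49 ends — done with T49.
T52 starts after T50 ends — done with T50.
T51 starts before T52 ends → T52 and T51 overlap.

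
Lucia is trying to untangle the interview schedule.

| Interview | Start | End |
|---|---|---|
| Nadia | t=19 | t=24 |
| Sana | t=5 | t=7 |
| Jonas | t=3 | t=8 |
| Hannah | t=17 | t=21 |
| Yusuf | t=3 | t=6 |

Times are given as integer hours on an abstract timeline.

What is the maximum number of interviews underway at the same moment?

Sort all start/end points and keep a running count:
t=3 start Jonas → 1
t=3 start Yusuf → 2
t=5 start Sana → 3
t=6 end Yusuf → 2
t=7 end Sana → 1
t=8 end Jonas → 0
t=17 start Hannah → 1
t=19 start Nadia → 2
t=21 end Hannah → 1
t=24 end Nadia → 0
Peak is 3, at t=5 (Jonas, Sana, Yusuf).

3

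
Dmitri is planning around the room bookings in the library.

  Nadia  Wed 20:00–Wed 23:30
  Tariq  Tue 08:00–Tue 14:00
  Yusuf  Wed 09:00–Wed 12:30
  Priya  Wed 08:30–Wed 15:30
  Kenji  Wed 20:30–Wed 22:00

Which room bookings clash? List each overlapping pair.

Kenji & Nadia, Priya & Yusuf

Sorted by start: Tariq, Priya, Yusuf, Nadia, Kenji.
Priya starts after Tariq ends, so nothing later overlaps Tariq either.
Yusuf starts before Priya ends → Priya and Yusuf overlap.
Nadia starts after Priya ends, so nothing later overlaps Priya either.
Nadia starts after Yusuf ends, so nothing later overlaps Yusuf either.
Kenji starts before Nadia ends → Nadia and Kenji overlap.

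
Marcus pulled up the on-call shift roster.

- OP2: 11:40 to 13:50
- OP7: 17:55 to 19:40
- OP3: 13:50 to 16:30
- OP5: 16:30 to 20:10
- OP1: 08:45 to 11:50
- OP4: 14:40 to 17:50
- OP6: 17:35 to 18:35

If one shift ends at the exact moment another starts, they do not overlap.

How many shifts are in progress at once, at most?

Sort all start/end points and keep a running count:
08:45 start OP1 → 1
11:40 start OP2 → 2
11:50 end OP1 → 1
13:50 end OP2 → 0
13:50 start OP3 → 1
14:40 start OP4 → 2
16:30 end OP3 → 1
16:30 start OP5 → 2
17:35 start OP6 → 3
17:50 end OP4 → 2
17:55 start OP7 → 3
18:35 end OP6 → 2
19:40 end OP7 → 1
20:10 end OP5 → 0
Peak is 3, at 17:35 (OP4, OP5, OP6).

3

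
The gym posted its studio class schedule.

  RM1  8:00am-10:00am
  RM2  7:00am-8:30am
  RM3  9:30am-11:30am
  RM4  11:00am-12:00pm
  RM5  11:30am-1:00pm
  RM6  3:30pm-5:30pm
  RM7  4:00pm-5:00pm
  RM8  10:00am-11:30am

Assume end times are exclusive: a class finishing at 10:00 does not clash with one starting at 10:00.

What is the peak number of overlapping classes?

3

Walk through starts and ends in time order (an end at T is processed before a start at T):
7:00am start RM2 → 1
8:00am start RM1 → 2
8:30am end RM2 → 1
9:30am start RM3 → 2
10:00am end RM1 → 1
10:00am start RM8 → 2
11:00am start RM4 → 3
11:30am end RM3 → 2
11:30am end RM8 → 1
11:30am start RM5 → 2
12:00pm end RM4 → 1
1:00pm end RM5 → 0
3:30pm start RM6 → 1
4:00pm start RM7 → 2
5:00pm end RM7 → 1
5:30pm end RM6 → 0
Peak is 3, at 11:00am (RM3, RM4, RM8).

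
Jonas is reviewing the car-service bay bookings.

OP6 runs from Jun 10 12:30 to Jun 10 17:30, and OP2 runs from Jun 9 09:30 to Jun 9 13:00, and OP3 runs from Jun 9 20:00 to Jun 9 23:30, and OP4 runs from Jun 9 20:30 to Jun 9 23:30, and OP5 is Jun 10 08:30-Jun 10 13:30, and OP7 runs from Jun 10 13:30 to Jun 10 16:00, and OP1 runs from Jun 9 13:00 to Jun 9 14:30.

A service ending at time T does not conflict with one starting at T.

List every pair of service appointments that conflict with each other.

Sorted by start: OP2, OP1, OP3, OP4, OP5, OP6, OP7.
OP1 starts exactly when OP2 ends (back-to-back, no overlap); OP2 is clear from here.
OP3 starts after OP1 ends; OP1 is clear from here.
OP4 starts before OP3 ends → OP3 and OP4 overlap.
OP5 starts after OP3 ends; OP3 is clear from here.
OP5 starts after OP4 ends; OP4 is clear from here.
OP6 starts before OP5 ends → OP5 and OP6 overlap.
OP7 starts exactly when OP5 ends (back-to-back, no overlap).
OP7 starts before OP6 ends → OP6 and OP7 overlap.

OP3 & OP4, OP5 & OP6, OP6 & OP7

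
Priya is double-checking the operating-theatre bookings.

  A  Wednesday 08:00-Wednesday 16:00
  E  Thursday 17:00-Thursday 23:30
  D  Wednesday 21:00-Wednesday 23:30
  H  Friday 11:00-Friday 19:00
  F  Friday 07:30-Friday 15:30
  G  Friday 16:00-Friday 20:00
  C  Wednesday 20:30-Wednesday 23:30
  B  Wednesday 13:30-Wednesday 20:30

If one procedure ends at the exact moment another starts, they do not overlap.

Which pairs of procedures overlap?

A & B, C & D, F & H, G & H

Check each pair: they overlap iff neither finishes before the other starts.
Sorted by start: A, B, C, D, E, F, H, G.
B starts before A ends → A and B overlap.
C starts after A ends, so nothing later overlaps A either.
C starts exactly when B ends (back-to-back, no overlap), so nothing later overlaps B either.
D starts before C ends → C and D overlap.
E starts after C ends, so nothing later overlaps C either.
E starts after D ends, so nothing later overlaps D either.
F starts after E ends, so nothing later overlaps E either.
H starts before F ends → F and H overlap.
G starts after F ends.
G starts before H ends → H and G overlap.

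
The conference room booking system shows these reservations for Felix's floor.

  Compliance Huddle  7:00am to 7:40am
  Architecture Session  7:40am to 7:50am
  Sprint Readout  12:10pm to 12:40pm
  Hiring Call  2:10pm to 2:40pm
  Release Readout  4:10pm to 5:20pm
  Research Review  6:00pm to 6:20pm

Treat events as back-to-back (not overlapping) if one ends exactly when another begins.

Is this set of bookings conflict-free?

Two intervals overlap when each starts before the other ends.
Sorted by start: Compliance Huddle, Architecture Session, Sprint Readout, Hiring Call, Release Readout, Research Review.
Architecture Session starts exactly when Compliance Huddle ends (back-to-back, no overlap); Compliance Huddle is clear from here.
Sprint Readout starts after Architecture Session ends; Architecture Session is clear from here.
Hiring Call starts after Sprint Readout ends; Sprint Readout is clear from here.
Release Readout starts after Hiring Call ends; Hiring Call is clear from here.
Research Review starts after Release Readout ends.
Every pair is clear; the schedule has no overlaps.

Yes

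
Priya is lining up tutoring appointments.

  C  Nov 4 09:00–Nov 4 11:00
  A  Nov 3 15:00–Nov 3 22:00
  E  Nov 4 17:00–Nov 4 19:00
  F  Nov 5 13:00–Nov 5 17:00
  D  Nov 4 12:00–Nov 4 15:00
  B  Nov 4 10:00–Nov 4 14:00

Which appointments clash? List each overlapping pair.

B & C, B & D

Sorted by start: A, C, B, D, E, F.
C starts after A ends — done with A.
B starts before C ends → C and B overlap.
D starts after C ends — done with C.
D starts before B ends → B and D overlap.
E starts after B ends — done with B.
E starts after D ends — done with D.
F starts after E ends.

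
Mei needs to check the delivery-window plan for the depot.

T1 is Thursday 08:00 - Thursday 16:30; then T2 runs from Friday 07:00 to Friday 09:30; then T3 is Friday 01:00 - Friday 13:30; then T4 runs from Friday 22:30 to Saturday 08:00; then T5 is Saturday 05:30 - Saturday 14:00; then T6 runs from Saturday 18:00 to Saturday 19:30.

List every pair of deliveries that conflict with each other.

Sorted by start: T1, T3, T2, T4, T5, T6.
T3 starts after T1 ends — done with T1.
T2 starts before T3 ends → T3 and T2 overlap.
T4 starts after T3 ends — done with T3.
T4 starts after T2 ends — done with T2.
T5 starts before T4 ends → T4 and T5 overlap.
T6 starts after T4 ends.
T6 starts after T5 ends.

T2 & T3, T4 & T5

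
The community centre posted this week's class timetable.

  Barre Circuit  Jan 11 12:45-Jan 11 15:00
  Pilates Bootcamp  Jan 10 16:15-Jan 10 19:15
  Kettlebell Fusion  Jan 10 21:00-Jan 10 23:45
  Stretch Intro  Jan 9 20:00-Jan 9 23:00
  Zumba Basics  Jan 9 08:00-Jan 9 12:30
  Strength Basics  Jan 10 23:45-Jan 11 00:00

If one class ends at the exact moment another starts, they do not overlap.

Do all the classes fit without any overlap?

Yes

Sorted by start: Zumba Basics, Stretch Intro, Pilates Bootcamp, Kettlebell Fusion, Strength Basics, Barre Circuit.
Stretch Intro starts after Zumba Basics ends; Zumba Basics is clear from here.
Pilates Bootcamp starts after Stretch Intro ends; Stretch Intro is clear from here.
Kettlebell Fusion starts after Pilates Bootcamp ends; Pilates Bootcamp is clear from here.
Strength Basics starts exactly when Kettlebell Fusion ends (back-to-back, no overlap); Kettlebell Fusion is clear from here.
Barre Circuit starts after Strength Basics ends.
Every pair is clear; the schedule has no overlaps.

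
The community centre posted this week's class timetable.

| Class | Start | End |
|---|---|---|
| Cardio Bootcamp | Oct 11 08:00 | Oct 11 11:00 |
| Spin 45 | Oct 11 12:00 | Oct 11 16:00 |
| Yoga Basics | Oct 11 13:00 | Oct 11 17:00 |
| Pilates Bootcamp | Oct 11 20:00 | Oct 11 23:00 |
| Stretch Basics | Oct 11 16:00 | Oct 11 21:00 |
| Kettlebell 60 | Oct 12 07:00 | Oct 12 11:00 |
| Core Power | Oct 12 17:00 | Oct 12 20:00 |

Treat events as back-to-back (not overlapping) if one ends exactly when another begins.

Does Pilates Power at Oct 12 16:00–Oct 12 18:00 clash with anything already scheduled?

Cardio Bootcamp: ends Oct 11 11:00 at or before Pilates Power starts Oct 12 16:00 → clear.
Spin 45: ends Oct 11 16:00 at or before Pilates Power starts Oct 12 16:00 → clear.
Yoga Basics: ends Oct 11 17:00 at or before Pilates Power starts Oct 12 16:00 → clear.
Stretch Basics: ends Oct 11 21:00 at or before Pilates Power starts Oct 12 16:00 → clear.
Pilates Bootcamp: ends Oct 11 23:00 at or before Pilates Power starts Oct 12 16:00 → clear.
Kettlebell 60: ends Oct 12 11:00 at or before Pilates Power starts Oct 12 16:00 → clear.
Core Power: starts Oct 12 17:00 before Pilates Power ends Oct 12 18:00, and ends Oct 12 20:00 after Pilates Power starts Oct 12 16:00 → overlap.
Pilates Power overlaps Core Power.

Yes — it overlaps Core Power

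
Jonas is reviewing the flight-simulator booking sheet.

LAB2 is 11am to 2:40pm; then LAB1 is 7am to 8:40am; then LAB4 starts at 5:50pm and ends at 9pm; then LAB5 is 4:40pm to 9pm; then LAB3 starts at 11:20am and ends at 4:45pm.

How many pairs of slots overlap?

3

Sorted by start: LAB1, LAB2, LAB3, LAB5, LAB4.
LAB2 starts after LAB1 ends, so LAB1 has no further overlaps.
LAB3 starts before LAB2 ends → LAB2 and LAB3 overlap.
LAB5 starts after LAB2 ends, so LAB2 has no further overlaps.
LAB5 starts before LAB3 ends → LAB3 and LAB5 overlap.
LAB4 starts after LAB3 ends.
LAB4 starts before LAB5 ends → LAB5 and LAB4 overlap.
Overlapping pairs: LAB2 & LAB3, LAB3 & LAB5, LAB4 & LAB5 — 3 in total.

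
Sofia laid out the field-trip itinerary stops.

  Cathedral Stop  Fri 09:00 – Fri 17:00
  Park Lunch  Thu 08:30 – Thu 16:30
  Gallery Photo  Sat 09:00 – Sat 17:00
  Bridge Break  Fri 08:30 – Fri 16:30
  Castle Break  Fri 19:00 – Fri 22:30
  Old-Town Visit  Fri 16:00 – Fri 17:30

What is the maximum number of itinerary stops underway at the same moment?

Sweep the timeline, counting +1 at each start and −1 at each end (ends before starts at a tie):
Thu 08:30 start Park Lunch → 1
Thu 16:30 end Park Lunch → 0
Fri 08:30 start Bridge Break → 1
Fri 09:00 start Cathedral Stop → 2
Fri 16:00 start Old-Town Visit → 3
Fri 16:30 end Bridge Break → 2
Fri 17:00 end Cathedral Stop → 1
Fri 17:30 end Old-Town Visit → 0
Fri 19:00 start Castle Break → 1
Fri 22:30 end Castle Break → 0
Sat 09:00 start Gallery Photo → 1
Sat 17:00 end Gallery Photo → 0
Peak is 3, at Fri 16:00 (Bridge Break, Cathedral Stop, Old-Town Visit).

3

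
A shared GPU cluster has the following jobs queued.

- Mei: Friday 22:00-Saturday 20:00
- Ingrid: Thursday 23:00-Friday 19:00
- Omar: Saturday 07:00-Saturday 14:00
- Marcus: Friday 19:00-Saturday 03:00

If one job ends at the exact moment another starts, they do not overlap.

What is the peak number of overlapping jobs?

Sort all start/end points and keep a running count:
Thursday 23:00 start Ingrid → 1
Friday 19:00 end Ingrid → 0
Friday 19:00 start Marcus → 1
Friday 22:00 start Mei → 2
Saturday 03:00 end Marcus → 1
Saturday 07:00 start Omar → 2
Saturday 14:00 end Omar → 1
Saturday 20:00 end Mei → 0
Peak is 2, at Friday 22:00 (Marcus, Mei).

2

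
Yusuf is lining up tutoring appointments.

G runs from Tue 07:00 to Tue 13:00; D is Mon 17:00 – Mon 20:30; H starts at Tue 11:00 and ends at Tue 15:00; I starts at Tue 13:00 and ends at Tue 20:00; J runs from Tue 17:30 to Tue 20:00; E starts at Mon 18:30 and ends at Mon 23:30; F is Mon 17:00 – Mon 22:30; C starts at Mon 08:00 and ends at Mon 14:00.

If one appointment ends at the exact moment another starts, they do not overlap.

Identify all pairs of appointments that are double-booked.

D & E, D & F, E & F, G & H, H & I, I & J

Check each pair: they overlap iff neither finishes before the other starts.
Sorted by start: C, D, F, E, G, H, I, J.
D starts after C ends — done with C.
F starts before D ends → D and F overlap.
E starts before D ends → D and E overlap.
G starts after D ends — done with D.
E starts before F ends → F and E overlap.
G starts after F ends — done with F.
G starts after E ends — done with E.
H starts before G ends → G and H overlap.
I starts exactly when G ends (back-to-back, no overlap) — done with G.
I starts before H ends → H and I overlap.
J starts after H ends.
J starts before I ends → I and J overlap.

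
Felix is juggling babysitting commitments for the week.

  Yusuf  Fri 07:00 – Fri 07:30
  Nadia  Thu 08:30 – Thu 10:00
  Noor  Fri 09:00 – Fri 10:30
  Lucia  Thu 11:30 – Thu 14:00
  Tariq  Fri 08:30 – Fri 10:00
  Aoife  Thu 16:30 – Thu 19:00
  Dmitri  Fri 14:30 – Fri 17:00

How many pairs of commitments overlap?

1

Sorted by start: Nadia, Lucia, Aoife, Yusuf, Tariq, Noor, Dmitri.
Lucia starts after Nadia ends, so Nadia has no further overlaps.
Aoife starts after Lucia ends, so Lucia has no further overlaps.
Yusuf starts after Aoife ends, so Aoife has no further overlaps.
Tariq starts after Yusuf ends, so Yusuf has no further overlaps.
Noor starts before Tariq ends → Tariq and Noor overlap.
Dmitri starts after Tariq ends.
Dmitri starts after Noor ends.
Overlapping pairs: Noor & Tariq — 1 in total.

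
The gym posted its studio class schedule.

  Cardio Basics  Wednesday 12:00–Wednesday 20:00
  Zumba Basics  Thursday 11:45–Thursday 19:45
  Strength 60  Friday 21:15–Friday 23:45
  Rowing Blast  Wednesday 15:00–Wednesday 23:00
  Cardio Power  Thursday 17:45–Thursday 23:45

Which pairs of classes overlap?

Cardio Basics & Rowing Blast, Cardio Power & Zumba Basics

Two intervals overlap when each starts before the other ends.
Sorted by start: Cardio Basics, Rowing Blast, Zumba Basics, Cardio Power, Strength 60.
Rowing Blast starts before Cardio Basics ends → Cardio Basics and Rowing Blast overlap.
Zumba Basics starts after Cardio Basics ends; Cardio Basics is clear from here.
Zumba Basics starts after Rowing Blast ends; Rowing Blast is clear from here.
Cardio Power starts before Zumba Basics ends → Zumba Basics and Cardio Power overlap.
Strength 60 starts after Zumba Basics ends.
Strength 60 starts after Cardio Power ends.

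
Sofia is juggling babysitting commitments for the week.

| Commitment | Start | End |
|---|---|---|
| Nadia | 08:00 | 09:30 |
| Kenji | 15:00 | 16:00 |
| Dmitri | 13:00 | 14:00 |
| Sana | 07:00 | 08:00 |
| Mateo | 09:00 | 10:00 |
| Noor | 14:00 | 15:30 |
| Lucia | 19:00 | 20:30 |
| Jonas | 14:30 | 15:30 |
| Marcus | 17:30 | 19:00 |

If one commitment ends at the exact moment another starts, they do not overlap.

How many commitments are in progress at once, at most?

Walk through starts and ends in time order (an end at T is processed before a start at T):
07:00 start Sana → 1
08:00 end Sana → 0
08:00 start Nadia → 1
09:00 start Mateo → 2
09:30 end Nadia → 1
10:00 end Mateo → 0
13:00 start Dmitri → 1
14:00 end Dmitri → 0
14:00 start Noor → 1
14:30 start Jonas → 2
15:00 start Kenji → 3
15:30 end Jonas → 2
15:30 end Noor → 1
16:00 end Kenji → 0
17:30 start Marcus → 1
19:00 end Marcus → 0
19:00 start Lucia → 1
20:30 end Lucia → 0
Peak is 3, at 15:00 (Jonas, Kenji, Noor).

3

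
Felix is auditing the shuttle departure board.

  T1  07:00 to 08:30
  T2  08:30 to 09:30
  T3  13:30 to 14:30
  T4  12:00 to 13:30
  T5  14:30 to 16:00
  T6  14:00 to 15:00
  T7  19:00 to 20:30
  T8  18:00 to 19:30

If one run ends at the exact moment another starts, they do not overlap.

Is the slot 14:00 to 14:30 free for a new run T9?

T1: ends 08:30 at or before T9 starts 14:00 → clear.
T2: ends 09:30 at or before T9 starts 14:00 → clear.
T4: ends 13:30 at or before T9 starts 14:00 → clear.
T3: starts 13:30 before T9 ends 14:30, and ends 14:30 after T9 starts 14:00 → overlap.
T6: starts 14:00 before T9 ends 14:30, and ends 15:00 after T9 starts 14:00 → overlap.
T5: starts 14:30 at or after T9 ends 14:30 → clear.
T8: starts 18:00 at or after T9 ends 14:30 → clear.
T7: starts 19:00 at or after T9 ends 14:30 → clear.
T9 overlaps T3, T6.

No — it overlaps T3, T6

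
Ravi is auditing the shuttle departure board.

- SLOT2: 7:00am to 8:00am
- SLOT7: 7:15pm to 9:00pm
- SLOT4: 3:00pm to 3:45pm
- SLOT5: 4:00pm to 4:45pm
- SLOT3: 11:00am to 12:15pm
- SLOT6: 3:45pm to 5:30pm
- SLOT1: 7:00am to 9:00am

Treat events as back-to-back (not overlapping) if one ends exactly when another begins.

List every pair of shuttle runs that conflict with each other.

SLOT1 & SLOT2, SLOT5 & SLOT6

Sorted by start: SLOT1, SLOT2, SLOT3, SLOT4, SLOT6, SLOT5, SLOT7.
SLOT2 starts before SLOT1 ends → SLOT1 and SLOT2 overlap.
SLOT3 starts after SLOT1 ends, so SLOT1 has no further overlaps.
SLOT3 starts after SLOT2 ends, so SLOT2 has no further overlaps.
SLOT4 starts after SLOT3 ends, so SLOT3 has no further overlaps.
SLOT6 starts exactly when SLOT4 ends (back-to-back, no overlap), so SLOT4 has no further overlaps.
SLOT5 starts before SLOT6 ends → SLOT6 and SLOT5 overlap.
SLOT7 starts after SLOT6 ends.
SLOT7 starts after SLOT5 ends.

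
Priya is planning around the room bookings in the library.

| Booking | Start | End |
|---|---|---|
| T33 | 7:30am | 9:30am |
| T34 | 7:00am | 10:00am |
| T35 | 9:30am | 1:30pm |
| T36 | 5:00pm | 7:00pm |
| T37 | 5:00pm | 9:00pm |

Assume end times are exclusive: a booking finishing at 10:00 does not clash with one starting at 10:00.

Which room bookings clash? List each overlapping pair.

T33 & T34, T34 & T35, T36 & T37

Sorted by start: T34, T33, T35, T36, T37.
T33 starts before T34 ends → T34 and T33 overlap.
T35 starts before T34 ends → T34 and T35 overlap.
T36 starts after T34 ends, so nothing later overlaps T34 either.
T35 starts exactly when T33 ends (back-to-back, no overlap), so nothing later overlaps T33 either.
T36 starts after T35 ends, so nothing later overlaps T35 either.
T37 starts before T36 ends → T36 and T37 overlap.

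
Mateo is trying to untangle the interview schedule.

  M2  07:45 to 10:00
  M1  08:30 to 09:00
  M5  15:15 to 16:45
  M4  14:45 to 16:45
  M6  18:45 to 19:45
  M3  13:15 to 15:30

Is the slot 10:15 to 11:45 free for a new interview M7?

Yes — the slot is free

M2: ends 10:00 at or before M7 starts 10:15 → clear.
M1: ends 09:00 at or before M7 starts 10:15 → clear.
M3: starts 13:15 at or after M7 ends 11:45 → clear.
M4: starts 14:45 at or after M7 ends 11:45 → clear.
M5: starts 15:15 at or after M7 ends 11:45 → clear.
M6: starts 18:45 at or after M7 ends 11:45 → clear.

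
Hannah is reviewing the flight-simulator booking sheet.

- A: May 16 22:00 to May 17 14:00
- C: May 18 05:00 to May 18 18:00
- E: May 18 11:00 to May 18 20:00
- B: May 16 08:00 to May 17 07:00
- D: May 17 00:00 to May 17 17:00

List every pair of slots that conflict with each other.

Sorted by start: B, A, D, C, E.
A starts before B ends → B and A overlap.
D starts before B ends → B and D overlap.
C starts after B ends, so B has no further overlaps.
D starts before A ends → A and D overlap.
C starts after A ends, so A has no further overlaps.
C starts after D ends, so D has no further overlaps.
E starts before C ends → C and E overlap.

A & B, A & D, B & D, C & E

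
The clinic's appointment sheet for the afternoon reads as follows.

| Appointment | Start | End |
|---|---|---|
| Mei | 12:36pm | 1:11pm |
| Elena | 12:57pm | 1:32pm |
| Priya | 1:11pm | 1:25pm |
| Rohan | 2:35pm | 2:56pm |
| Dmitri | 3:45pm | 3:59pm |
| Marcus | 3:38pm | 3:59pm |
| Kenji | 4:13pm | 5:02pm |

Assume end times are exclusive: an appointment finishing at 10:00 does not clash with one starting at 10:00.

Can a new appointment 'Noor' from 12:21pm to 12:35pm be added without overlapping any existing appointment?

Yes — the slot is free

Mei: starts 12:36pm at or after Noor ends 12:35pm → clear.
Elena: starts 12:57pm at or after Noor ends 12:35pm → clear.
Priya: starts 1:11pm at or after Noor ends 12:35pm → clear.
Rohan: starts 2:35pm at or after Noor ends 12:35pm → clear.
Marcus: starts 3:38pm at or after Noor ends 12:35pm → clear.
Dmitri: starts 3:45pm at or after Noor ends 12:35pm → clear.
Kenji: starts 4:13pm at or after Noor ends 12:35pm → clear.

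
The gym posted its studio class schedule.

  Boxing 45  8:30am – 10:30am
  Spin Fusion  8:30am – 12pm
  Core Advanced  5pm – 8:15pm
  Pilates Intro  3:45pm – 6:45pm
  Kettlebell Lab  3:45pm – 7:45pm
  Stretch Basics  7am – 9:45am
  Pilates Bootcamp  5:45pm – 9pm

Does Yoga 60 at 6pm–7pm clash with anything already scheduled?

Stretch Basics: ends 9:45am at or before Yoga 60 starts 6pm → clear.
Boxing 45: ends 10:30am at or before Yoga 60 starts 6pm → clear.
Spin Fusion: ends 12pm at or before Yoga 60 starts 6pm → clear.
Kettlebell Lab: starts 3:45pm before Yoga 60 ends 7pm, and ends 7:45pm after Yoga 60 starts 6pm → overlap.
Pilates Intro: starts 3:45pm before Yoga 60 ends 7pm, and ends 6:45pm after Yoga 60 starts 6pm → overlap.
Core Advanced: starts 5pm before Yoga 60 ends 7pm, and ends 8:15pm after Yoga 60 starts 6pm → overlap.
Pilates Bootcamp: starts 5:45pm before Yoga 60 ends 7pm, and ends 9pm after Yoga 60 starts 6pm → overlap.
Yoga 60 overlaps Core Advanced, Kettlebell Lab, Pilates Intro, Pilates Bootcamp.

Yes — it overlaps Core Advanced, Kettlebell Lab, Pilates Bootcamp, Pilates Intro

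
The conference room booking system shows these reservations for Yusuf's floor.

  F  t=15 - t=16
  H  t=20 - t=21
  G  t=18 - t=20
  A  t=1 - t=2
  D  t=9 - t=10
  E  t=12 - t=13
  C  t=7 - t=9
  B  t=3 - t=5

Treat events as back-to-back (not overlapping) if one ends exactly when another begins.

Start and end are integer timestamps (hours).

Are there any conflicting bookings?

No

Sorted by start: A, B, C, D, E, F, G, H.
B starts after A ends; A is clear from here.
C starts after B ends; B is clear from here.
D starts exactly when C ends (back-to-back, no overlap); C is clear from here.
E starts after D ends; D is clear from here.
F starts after E ends; E is clear from here.
G starts after F ends; F is clear from here.
H starts exactly when G ends (back-to-back, no overlap).
Every pair is clear; the schedule has no overlaps.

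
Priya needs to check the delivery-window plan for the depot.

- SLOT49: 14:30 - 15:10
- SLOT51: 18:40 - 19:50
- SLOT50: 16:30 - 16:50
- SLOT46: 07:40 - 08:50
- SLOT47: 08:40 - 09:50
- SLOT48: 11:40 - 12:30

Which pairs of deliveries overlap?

SLOT46 & SLOT47

Sorted by start: SLOT46, SLOT47, SLOT48, SLOT49, SLOT50, SLOT51.
SLOT47 starts before SLOT46 ends → SLOT46 and SLOT47 overlap.
SLOT48 starts after SLOT46 ends, so SLOT46 has no further overlaps.
SLOT48 starts after SLOT47 ends, so SLOT47 has no further overlaps.
SLOT49 starts after SLOT48 ends, so SLOT48 has no further overlaps.
SLOT50 starts after SLOT49 ends, so SLOT49 has no further overlaps.
SLOT51 starts after SLOT50 ends.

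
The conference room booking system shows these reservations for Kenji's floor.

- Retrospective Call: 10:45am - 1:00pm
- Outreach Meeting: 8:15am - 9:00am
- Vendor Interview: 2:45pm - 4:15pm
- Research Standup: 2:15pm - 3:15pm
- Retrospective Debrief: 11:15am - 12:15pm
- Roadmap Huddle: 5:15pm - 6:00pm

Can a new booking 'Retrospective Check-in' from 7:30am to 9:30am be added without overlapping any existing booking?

Outreach Meeting: starts 8:15am before Retrospective Check-in ends 9:30am, and ends 9:00am after Retrospective Check-in starts 7:30am → overlap.
Retrospective Call: starts 10:45am at or after Retrospective Check-in ends 9:30am → clear.
Retrospective Debrief: starts 11:15am at or after Retrospective Check-in ends 9:30am → clear.
Research Standup: starts 2:15pm at or after Retrospective Check-in ends 9:30am → clear.
Vendor Interview: starts 2:45pm at or after Retrospective Check-in ends 9:30am → clear.
Roadmap Huddle: starts 5:15pm at or after Retrospective Check-in ends 9:30am → clear.
Retrospective Check-in overlaps Outreach Meeting.

No — it overlaps Outreach Meeting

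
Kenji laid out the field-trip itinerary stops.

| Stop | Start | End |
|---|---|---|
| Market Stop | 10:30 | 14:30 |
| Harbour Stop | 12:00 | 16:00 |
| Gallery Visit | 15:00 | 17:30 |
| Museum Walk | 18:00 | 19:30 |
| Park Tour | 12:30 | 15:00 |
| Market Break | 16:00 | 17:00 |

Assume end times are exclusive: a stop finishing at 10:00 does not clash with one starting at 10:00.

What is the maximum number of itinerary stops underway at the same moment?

Sweep the timeline, counting +1 at each start and −1 at each end (ends before starts at a tie):
10:30 start Market Stop → 1
12:00 start Harbour Stop → 2
12:30 start Park Tour → 3
14:30 end Market Stop → 2
15:00 end Park Tour → 1
15:00 start Gallery Visit → 2
16:00 end Harbour Stop → 1
16:00 start Market Break → 2
17:00 end Market Break → 1
17:30 end Gallery Visit → 0
18:00 start Museum Walk → 1
19:30 end Museum Walk → 0
Peak is 3, at 12:30 (Harbour Stop, Market Stop, Park Tour).

3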